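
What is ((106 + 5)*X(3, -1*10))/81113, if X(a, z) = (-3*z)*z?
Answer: -33300/81113 ≈ -0.41054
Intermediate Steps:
X(a, z) = -3*z²
((106 + 5)*X(3, -1*10))/81113 = ((106 + 5)*(-3*(-1*10)²))/81113 = (111*(-3*(-10)²))*(1/81113) = (111*(-3*100))*(1/81113) = (111*(-300))*(1/81113) = -33300*1/81113 = -33300/81113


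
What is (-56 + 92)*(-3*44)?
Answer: -4752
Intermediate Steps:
(-56 + 92)*(-3*44) = 36*(-132) = -4752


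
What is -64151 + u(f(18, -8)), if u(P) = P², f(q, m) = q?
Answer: -63827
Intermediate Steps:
-64151 + u(f(18, -8)) = -64151 + 18² = -64151 + 324 = -63827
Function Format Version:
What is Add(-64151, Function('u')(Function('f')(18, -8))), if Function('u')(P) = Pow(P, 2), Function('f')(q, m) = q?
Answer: -63827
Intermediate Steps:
Add(-64151, Function('u')(Function('f')(18, -8))) = Add(-64151, Pow(18, 2)) = Add(-64151, 324) = -63827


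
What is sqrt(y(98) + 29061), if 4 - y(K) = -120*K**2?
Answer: sqrt(1181545) ≈ 1087.0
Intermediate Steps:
y(K) = 4 + 120*K**2 (y(K) = 4 - (-120)*K**2 = 4 + 120*K**2)
sqrt(y(98) + 29061) = sqrt((4 + 120*98**2) + 29061) = sqrt((4 + 120*9604) + 29061) = sqrt((4 + 1152480) + 29061) = sqrt(1152484 + 29061) = sqrt(1181545)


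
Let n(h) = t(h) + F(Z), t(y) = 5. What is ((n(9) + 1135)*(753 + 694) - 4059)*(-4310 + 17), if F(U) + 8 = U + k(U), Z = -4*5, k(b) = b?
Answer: -6766047045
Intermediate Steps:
Z = -20
F(U) = -8 + 2*U (F(U) = -8 + (U + U) = -8 + 2*U)
n(h) = -43 (n(h) = 5 + (-8 + 2*(-20)) = 5 + (-8 - 40) = 5 - 48 = -43)
((n(9) + 1135)*(753 + 694) - 4059)*(-4310 + 17) = ((-43 + 1135)*(753 + 694) - 4059)*(-4310 + 17) = (1092*1447 - 4059)*(-4293) = (1580124 - 4059)*(-4293) = 1576065*(-4293) = -6766047045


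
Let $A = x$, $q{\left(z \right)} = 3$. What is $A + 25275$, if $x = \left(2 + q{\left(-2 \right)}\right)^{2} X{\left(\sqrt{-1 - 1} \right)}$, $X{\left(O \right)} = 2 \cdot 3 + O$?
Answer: $25425 + 25 i \sqrt{2} \approx 25425.0 + 35.355 i$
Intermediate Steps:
$X{\left(O \right)} = 6 + O$
$x = 150 + 25 i \sqrt{2}$ ($x = \left(2 + 3\right)^{2} \left(6 + \sqrt{-1 - 1}\right) = 5^{2} \left(6 + \sqrt{-2}\right) = 25 \left(6 + i \sqrt{2}\right) = 150 + 25 i \sqrt{2} \approx 150.0 + 35.355 i$)
$A = 150 + 25 i \sqrt{2} \approx 150.0 + 35.355 i$
$A + 25275 = \left(150 + 25 i \sqrt{2}\right) + 25275 = 25425 + 25 i \sqrt{2}$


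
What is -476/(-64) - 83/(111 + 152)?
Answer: 29969/4208 ≈ 7.1219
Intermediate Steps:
-476/(-64) - 83/(111 + 152) = -476*(-1/64) - 83/263 = 119/16 - 83*1/263 = 119/16 - 83/263 = 29969/4208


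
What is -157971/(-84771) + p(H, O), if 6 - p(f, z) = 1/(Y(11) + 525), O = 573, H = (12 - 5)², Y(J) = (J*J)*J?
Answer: 412373087/52444992 ≈ 7.8630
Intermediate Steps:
Y(J) = J³ (Y(J) = J²*J = J³)
H = 49 (H = 7² = 49)
p(f, z) = 11135/1856 (p(f, z) = 6 - 1/(11³ + 525) = 6 - 1/(1331 + 525) = 6 - 1/1856 = 11135/1856)
-157971/(-84771) + p(H, O) = -157971/(-84771) + 11135/1856 = -157971*(-1/84771) + 11135/1856 = 52657/28257 + 11135/1856 = 412373087/52444992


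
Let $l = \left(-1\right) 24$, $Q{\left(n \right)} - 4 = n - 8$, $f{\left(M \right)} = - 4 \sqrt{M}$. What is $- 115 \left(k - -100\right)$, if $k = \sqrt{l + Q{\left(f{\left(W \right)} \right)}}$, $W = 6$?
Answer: $-11500 - 230 i \sqrt{7 + \sqrt{6}} \approx -11500.0 - 707.02 i$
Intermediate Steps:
$Q{\left(n \right)} = -4 + n$ ($Q{\left(n \right)} = 4 + \left(n - 8\right) = 4 + \left(-8 + n\right) = -4 + n$)
$l = -24$
$k = \sqrt{-28 - 4 \sqrt{6}}$ ($k = \sqrt{-24 - \left(4 + 4 \sqrt{6}\right)} = \sqrt{-28 - 4 \sqrt{6}} \approx 6.148 i$)
$- 115 \left(k - -100\right) = - 115 \left(2 \sqrt{-7 - \sqrt{6}} - -100\right) = - 115 \left(2 \sqrt{-7 - \sqrt{6}} + 100\right) = - 115 \left(100 + 2 \sqrt{-7 - \sqrt{6}}\right) = -11500 - 230 \sqrt{-7 - \sqrt{6}}$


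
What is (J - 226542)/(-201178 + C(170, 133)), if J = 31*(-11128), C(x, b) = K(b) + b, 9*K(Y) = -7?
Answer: 2571795/904706 ≈ 2.8427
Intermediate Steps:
K(Y) = -7/9 (K(Y) = (⅑)*(-7) = -7/9)
C(x, b) = -7/9 + b
J = -344968
(J - 226542)/(-201178 + C(170, 133)) = (-344968 - 226542)/(-201178 + (-7/9 + 133)) = -571510/(-201178 + 1190/9) = -571510/(-1809412/9) = -571510*(-9/1809412) = 2571795/904706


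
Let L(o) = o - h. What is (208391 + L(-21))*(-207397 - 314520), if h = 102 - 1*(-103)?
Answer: -108644852305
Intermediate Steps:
h = 205 (h = 102 + 103 = 205)
L(o) = -205 + o (L(o) = o - 1*205 = o - 205 = -205 + o)
(208391 + L(-21))*(-207397 - 314520) = (208391 + (-205 - 21))*(-207397 - 314520) = (208391 - 226)*(-521917) = 208165*(-521917) = -108644852305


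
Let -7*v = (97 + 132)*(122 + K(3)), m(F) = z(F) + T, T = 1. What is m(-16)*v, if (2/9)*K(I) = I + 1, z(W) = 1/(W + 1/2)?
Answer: -132820/31 ≈ -4284.5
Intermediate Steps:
z(W) = 1/(1/2 + W) (z(W) = 1/(W + 1/2) = 1/(1/2 + W))
m(F) = 1 + 2/(1 + 2*F) (m(F) = 2/(1 + 2*F) + 1 = 1 + 2/(1 + 2*F))
K(I) = 9/2 + 9*I/2 (K(I) = 9*(I + 1)/2 = 9*(1 + I)/2 = 9/2 + 9*I/2)
v = -4580 (v = -(97 + 132)*(122 + (9/2 + (9/2)*3))/7 = -229*(122 + (9/2 + 27/2))/7 = -229*(122 + 18)/7 = -229*140/7 = -1/7*32060 = -4580)
m(-16)*v = ((3 + 2*(-16))/(1 + 2*(-16)))*(-4580) = ((3 - 32)/(1 - 32))*(-4580) = (-29/(-31))*(-4580) = -1/31*(-29)*(-4580) = (29/31)*(-4580) = -132820/31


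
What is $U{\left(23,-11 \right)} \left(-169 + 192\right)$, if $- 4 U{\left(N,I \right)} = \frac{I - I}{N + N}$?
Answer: $0$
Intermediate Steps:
$U{\left(N,I \right)} = 0$ ($U{\left(N,I \right)} = - \frac{\left(I - I\right) \frac{1}{N + N}}{4} = - \frac{0 \frac{1}{2 N}}{4} = \left(- \frac{1}{4}\right) 0 = 0$)
$U{\left(23,-11 \right)} \left(-169 + 192\right) = 0 \left(-169 + 192\right) = 0 \cdot 23 = 0$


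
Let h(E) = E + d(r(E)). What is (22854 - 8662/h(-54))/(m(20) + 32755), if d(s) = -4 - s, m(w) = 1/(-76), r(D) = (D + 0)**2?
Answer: 2583105404/3701706573 ≈ 0.69781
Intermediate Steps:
r(D) = D**2
m(w) = -1/76
h(E) = -4 + E - E**2 (h(E) = E + (-4 - E**2) = -4 + E - E**2)
(22854 - 8662/h(-54))/(m(20) + 32755) = (22854 - 8662/(-4 - 54 - 1*(-54)**2))/(-1/76 + 32755) = (22854 - 8662/(-4 - 54 - 1*2916))/(2489379/76) = (22854 - 8662/(-4 - 54 - 2916))*(76/2489379) = (22854 - 8662/(-2974))*(76/2489379) = (22854 - 8662*(-1/2974))*(76/2489379) = (22854 + 4331/1487)*(76/2489379) = (33988229/1487)*(76/2489379) = 2583105404/3701706573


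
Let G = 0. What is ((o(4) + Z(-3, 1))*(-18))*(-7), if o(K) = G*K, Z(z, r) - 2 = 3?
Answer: 630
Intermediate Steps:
Z(z, r) = 5 (Z(z, r) = 2 + 3 = 5)
o(K) = 0 (o(K) = 0*K = 0)
((o(4) + Z(-3, 1))*(-18))*(-7) = ((0 + 5)*(-18))*(-7) = (5*(-18))*(-7) = -90*(-7) = 630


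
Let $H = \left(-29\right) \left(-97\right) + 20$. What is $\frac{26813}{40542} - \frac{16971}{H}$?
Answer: $- \frac{612077053}{114855486} \approx -5.3291$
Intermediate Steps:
$H = 2833$ ($H = 2813 + 20 = 2833$)
$\frac{26813}{40542} - \frac{16971}{H} = \frac{26813}{40542} - \frac{16971}{2833} = - \frac{612077053}{114855486}$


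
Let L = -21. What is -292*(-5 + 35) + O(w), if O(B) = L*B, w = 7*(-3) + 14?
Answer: -8613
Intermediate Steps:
w = -7 (w = -21 + 14 = -7)
O(B) = -21*B
-292*(-5 + 35) + O(w) = -292*(-5 + 35) - 21*(-7) = -292*30 + 147 = -8760 + 147 = -8613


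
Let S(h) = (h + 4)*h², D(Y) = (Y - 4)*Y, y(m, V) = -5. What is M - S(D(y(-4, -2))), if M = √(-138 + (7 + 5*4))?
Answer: -99225 + I*√111 ≈ -99225.0 + 10.536*I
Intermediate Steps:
D(Y) = Y*(-4 + Y) (D(Y) = (-4 + Y)*Y = Y*(-4 + Y))
S(h) = h²*(4 + h) (S(h) = (4 + h)*h² = h²*(4 + h))
M = I*√111 (M = √(-138 + (7 + 20)) = √(-138 + 27) = √(-111) = I*√111 ≈ 10.536*I)
M - S(D(y(-4, -2))) = I*√111 - (-5*(-4 - 5))²*(4 - 5*(-4 - 5)) = I*√111 - (-5*(-9))²*(4 - 5*(-9)) = I*√111 - 45²*(4 + 45) = I*√111 - 2025*49 = I*√111 - 1*99225 = I*√111 - 99225 = -99225 + I*√111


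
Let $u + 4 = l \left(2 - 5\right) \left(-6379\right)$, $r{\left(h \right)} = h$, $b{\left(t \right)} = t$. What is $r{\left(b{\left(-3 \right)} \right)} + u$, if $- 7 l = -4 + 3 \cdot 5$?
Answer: $- \frac{210556}{7} \approx -30079.0$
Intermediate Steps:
$l = - \frac{11}{7}$ ($l = - \frac{-4 + 3 \cdot 5}{7} = - \frac{-4 + 15}{7} = \left(- \frac{1}{7}\right) 11 = - \frac{11}{7} \approx -1.5714$)
$u = - \frac{210535}{7}$ ($u = -4 + - \frac{11 \left(2 - 5\right)}{7} \left(-6379\right) = -4 + \left(- \frac{11}{7}\right) \left(-3\right) \left(-6379\right) = -4 + \frac{33}{7} \left(-6379\right) = -4 - \frac{210507}{7} = - \frac{210535}{7} \approx -30076.0$)
$r{\left(b{\left(-3 \right)} \right)} + u = -3 - \frac{210535}{7} = - \frac{210556}{7}$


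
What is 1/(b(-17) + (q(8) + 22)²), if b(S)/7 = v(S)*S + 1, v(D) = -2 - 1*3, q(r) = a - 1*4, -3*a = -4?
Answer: 9/8782 ≈ 0.0010248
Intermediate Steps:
a = 4/3 (a = -⅓*(-4) = 4/3 ≈ 1.3333)
q(r) = -8/3 (q(r) = 4/3 - 1*4 = 4/3 - 4 = -8/3)
v(D) = -5 (v(D) = -2 - 3 = -5)
b(S) = 7 - 35*S (b(S) = 7*(-5*S + 1) = 7*(1 - 5*S) = 7 - 35*S)
1/(b(-17) + (q(8) + 22)²) = 1/((7 - 35*(-17)) + (-8/3 + 22)²) = 1/((7 + 595) + (58/3)²) = 1/(602 + 3364/9) = 1/(8782/9) = 9/8782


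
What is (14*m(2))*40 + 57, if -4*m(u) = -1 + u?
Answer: -83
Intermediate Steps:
m(u) = ¼ - u/4 (m(u) = -(-1 + u)/4 = ¼ - u/4)
(14*m(2))*40 + 57 = (14*(¼ - ¼*2))*40 + 57 = (14*(¼ - ½))*40 + 57 = (14*(-¼))*40 + 57 = -7/2*40 + 57 = -140 + 57 = -83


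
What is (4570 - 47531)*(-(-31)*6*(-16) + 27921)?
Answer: -1071662145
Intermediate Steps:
(4570 - 47531)*(-(-31)*6*(-16) + 27921) = -42961*(-31*(-6)*(-16) + 27921) = -42961*(186*(-16) + 27921) = -42961*(-2976 + 27921) = -42961*24945 = -1071662145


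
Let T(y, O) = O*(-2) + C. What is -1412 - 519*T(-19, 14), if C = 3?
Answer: 11563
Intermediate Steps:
T(y, O) = 3 - 2*O (T(y, O) = O*(-2) + 3 = -2*O + 3 = 3 - 2*O)
-1412 - 519*T(-19, 14) = -1412 - 519*(3 - 2*14) = -1412 - 519*(3 - 28) = -1412 - 519*(-25) = -1412 + 12975 = 11563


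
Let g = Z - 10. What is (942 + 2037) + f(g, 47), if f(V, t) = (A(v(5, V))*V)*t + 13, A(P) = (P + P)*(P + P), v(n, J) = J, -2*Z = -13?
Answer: -10137/2 ≈ -5068.5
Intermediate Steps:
Z = 13/2 (Z = -½*(-13) = 13/2 ≈ 6.5000)
A(P) = 4*P² (A(P) = (2*P)*(2*P) = 4*P²)
g = -7/2 (g = 13/2 - 10 = -7/2 ≈ -3.5000)
f(V, t) = 13 + 4*t*V³ (f(V, t) = ((4*V²)*V)*t + 13 = (4*V³)*t + 13 = 4*t*V³ + 13 = 13 + 4*t*V³)
(942 + 2037) + f(g, 47) = (942 + 2037) + (13 + 4*47*(-7/2)³) = 2979 + (13 + 4*47*(-343/8)) = 2979 + (13 - 16121/2) = 2979 - 16095/2 = -10137/2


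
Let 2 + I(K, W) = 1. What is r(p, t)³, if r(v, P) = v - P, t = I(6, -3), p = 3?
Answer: 64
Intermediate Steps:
I(K, W) = -1 (I(K, W) = -2 + 1 = -1)
t = -1
r(p, t)³ = (3 - 1*(-1))³ = (3 + 1)³ = 4³ = 64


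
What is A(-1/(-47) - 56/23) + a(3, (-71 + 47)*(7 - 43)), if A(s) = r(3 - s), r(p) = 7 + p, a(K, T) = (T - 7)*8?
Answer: 7424755/1081 ≈ 6868.4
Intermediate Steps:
a(K, T) = -56 + 8*T (a(K, T) = (-7 + T)*8 = -56 + 8*T)
A(s) = 10 - s (A(s) = 7 + (3 - s) = 10 - s)
A(-1/(-47) - 56/23) + a(3, (-71 + 47)*(7 - 43)) = (10 - (-1/(-47) - 56/23)) + (-56 + 8*((-71 + 47)*(7 - 43))) = (10 - (-1*(-1/47) - 56*1/23)) + (-56 + 8*(-24*(-36))) = (10 - (1/47 - 56/23)) + (-56 + 8*864) = (10 - 1*(-2609/1081)) + (-56 + 6912) = (10 + 2609/1081) + 6856 = 13419/1081 + 6856 = 7424755/1081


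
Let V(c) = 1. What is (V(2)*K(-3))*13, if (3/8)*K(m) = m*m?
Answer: 312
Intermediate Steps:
K(m) = 8*m²/3 (K(m) = 8*(m*m)/3 = 8*m²/3)
(V(2)*K(-3))*13 = (1*((8/3)*(-3)²))*13 = (1*((8/3)*9))*13 = (1*24)*13 = 24*13 = 312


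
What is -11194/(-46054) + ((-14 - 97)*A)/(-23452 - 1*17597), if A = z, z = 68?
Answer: 134519683/315078441 ≈ 0.42694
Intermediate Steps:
A = 68
-11194/(-46054) + ((-14 - 97)*A)/(-23452 - 1*17597) = -11194/(-46054) + ((-14 - 97)*68)/(-23452 - 1*17597) = -11194*(-1/46054) + (-111*68)/(-23452 - 17597) = 5597/23027 - 7548/(-41049) = 5597/23027 - 7548*(-1/41049) = 5597/23027 + 2516/13683 = 134519683/315078441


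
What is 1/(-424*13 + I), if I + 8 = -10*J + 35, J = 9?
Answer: -1/5575 ≈ -0.00017937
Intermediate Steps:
I = -63 (I = -8 + (-10*9 + 35) = -8 + (-90 + 35) = -8 - 55 = -63)
1/(-424*13 + I) = 1/(-424*13 - 63) = 1/(-5512 - 63) = 1/(-5575) = -1/5575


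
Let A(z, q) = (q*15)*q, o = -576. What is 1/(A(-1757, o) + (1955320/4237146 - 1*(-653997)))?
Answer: 2118573/11928916498661 ≈ 1.7760e-7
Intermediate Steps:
A(z, q) = 15*q² (A(z, q) = (15*q)*q = 15*q²)
1/(A(-1757, o) + (1955320/4237146 - 1*(-653997))) = 1/(15*(-576)² + (1955320/4237146 - 1*(-653997))) = 1/(15*331776 + (1955320*(1/4237146) + 653997)) = 1/(4976640 + (977660/2118573 + 653997)) = 1/(4976640 + 1385541363941/2118573) = 1/(11928916498661/2118573) = 2118573/11928916498661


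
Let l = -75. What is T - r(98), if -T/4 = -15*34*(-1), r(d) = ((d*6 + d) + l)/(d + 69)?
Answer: -341291/167 ≈ -2043.7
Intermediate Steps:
r(d) = (-75 + 7*d)/(69 + d) (r(d) = ((d*6 + d) - 75)/(d + 69) = ((6*d + d) - 75)/(69 + d) = (7*d - 75)/(69 + d) = (-75 + 7*d)/(69 + d))
T = -2040 (T = -4*(-15*34)*(-1) = -(-2040)*(-1) = -4*510 = -2040)
T - r(98) = -2040 - (-75 + 7*98)/(69 + 98) = -2040 - (-75 + 686)/167 = -2040 - 611/167 = -341291/167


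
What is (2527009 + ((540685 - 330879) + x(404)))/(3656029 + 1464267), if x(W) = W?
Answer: 2737219/5120296 ≈ 0.53458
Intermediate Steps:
(2527009 + ((540685 - 330879) + x(404)))/(3656029 + 1464267) = (2527009 + ((540685 - 330879) + 404))/(3656029 + 1464267) = (2527009 + (209806 + 404))/5120296 = (2527009 + 210210)*(1/5120296) = 2737219*(1/5120296) = 2737219/5120296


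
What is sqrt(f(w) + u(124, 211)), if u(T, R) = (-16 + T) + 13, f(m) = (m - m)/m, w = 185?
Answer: 11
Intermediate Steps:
f(m) = 0 (f(m) = 0/m = 0)
u(T, R) = -3 + T
sqrt(f(w) + u(124, 211)) = sqrt(0 + (-3 + 124)) = sqrt(0 + 121) = sqrt(121) = 11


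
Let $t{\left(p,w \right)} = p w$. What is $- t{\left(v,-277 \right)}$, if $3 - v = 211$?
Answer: $-57616$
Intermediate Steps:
$v = -208$ ($v = 3 - 211 = -208$)
$- t{\left(v,-277 \right)} = - \left(-208\right) \left(-277\right) = \left(-1\right) 57616 = -57616$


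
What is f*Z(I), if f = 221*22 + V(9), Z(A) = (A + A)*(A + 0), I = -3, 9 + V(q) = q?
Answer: 87516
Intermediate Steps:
V(q) = -9 + q
Z(A) = 2*A² (Z(A) = (2*A)*A = 2*A²)
f = 4862 (f = 221*22 + (-9 + 9) = 4862 + 0 = 4862)
f*Z(I) = 4862*(2*(-3)²) = 4862*(2*9) = 4862*18 = 87516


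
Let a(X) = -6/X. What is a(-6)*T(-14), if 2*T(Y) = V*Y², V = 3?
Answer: 294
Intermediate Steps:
T(Y) = 3*Y²/2 (T(Y) = (3*Y²)/2 = 3*Y²/2)
a(-6)*T(-14) = (-6/(-6))*((3/2)*(-14)²) = (-6*(-⅙))*((3/2)*196) = 1*294 = 294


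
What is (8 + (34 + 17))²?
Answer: 3481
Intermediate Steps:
(8 + (34 + 17))² = (8 + 51)² = 59² = 3481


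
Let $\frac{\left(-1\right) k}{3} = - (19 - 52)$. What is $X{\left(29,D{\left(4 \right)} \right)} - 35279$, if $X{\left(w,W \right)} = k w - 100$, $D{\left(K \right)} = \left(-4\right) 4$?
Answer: $-38250$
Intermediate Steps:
$D{\left(K \right)} = -16$
$k = -99$ ($k = - 3 \left(- (19 - 52)\right) = - 3 \left(\left(-1\right) \left(-33\right)\right) = \left(-3\right) 33 = -99$)
$X{\left(w,W \right)} = -100 - 99 w$ ($X{\left(w,W \right)} = - 99 w - 100 = -100 - 99 w$)
$X{\left(29,D{\left(4 \right)} \right)} - 35279 = \left(-100 - 2871\right) - 35279 = -2971 - 35279 = -38250$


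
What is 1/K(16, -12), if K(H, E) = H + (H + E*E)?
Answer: 1/176 ≈ 0.0056818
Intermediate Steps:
K(H, E) = E² + 2*H (K(H, E) = H + (H + E²) = E² + 2*H)
1/K(16, -12) = 1/((-12)² + 2*16) = 1/(144 + 32) = 1/176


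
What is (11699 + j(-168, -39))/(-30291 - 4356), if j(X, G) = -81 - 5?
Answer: -3871/11549 ≈ -0.33518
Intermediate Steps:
j(X, G) = -86
(11699 + j(-168, -39))/(-30291 - 4356) = (11699 - 86)/(-30291 - 4356) = 11613/(-34647) = 11613*(-1/34647) = -3871/11549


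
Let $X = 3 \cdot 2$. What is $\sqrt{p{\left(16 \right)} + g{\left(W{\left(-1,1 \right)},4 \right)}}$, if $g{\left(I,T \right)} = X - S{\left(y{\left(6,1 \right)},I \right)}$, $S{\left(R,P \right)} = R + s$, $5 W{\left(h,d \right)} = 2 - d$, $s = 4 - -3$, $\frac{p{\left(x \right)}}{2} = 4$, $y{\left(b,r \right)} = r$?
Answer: $\sqrt{6} \approx 2.4495$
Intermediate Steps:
$p{\left(x \right)} = 8$ ($p{\left(x \right)} = 2 \cdot 4 = 8$)
$X = 6$
$s = 7$ ($s = 4 + 3 = 7$)
$W{\left(h,d \right)} = \frac{2}{5} - \frac{d}{5}$ ($W{\left(h,d \right)} = \frac{2 - d}{5} = \frac{2}{5} - \frac{d}{5}$)
$S{\left(R,P \right)} = 7 + R$ ($S{\left(R,P \right)} = R + 7 = 7 + R$)
$g{\left(I,T \right)} = -2$ ($g{\left(I,T \right)} = 6 - \left(7 + 1\right) = 6 - 8 = -2$)
$\sqrt{p{\left(16 \right)} + g{\left(W{\left(-1,1 \right)},4 \right)}} = \sqrt{8 - 2} = \sqrt{6}$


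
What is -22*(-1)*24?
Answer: 528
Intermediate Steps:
-22*(-1)*24 = 22*24 = 528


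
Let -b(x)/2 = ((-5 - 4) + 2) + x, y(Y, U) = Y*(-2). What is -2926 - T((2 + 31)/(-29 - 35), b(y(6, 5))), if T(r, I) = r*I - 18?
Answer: -92429/32 ≈ -2888.4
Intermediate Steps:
y(Y, U) = -2*Y
b(x) = 14 - 2*x (b(x) = -2*(((-5 - 4) + 2) + x) = -2*((-9 + 2) + x) = -2*(-7 + x) = 14 - 2*x)
T(r, I) = -18 + I*r (T(r, I) = I*r - 18 = -18 + I*r)
-2926 - T((2 + 31)/(-29 - 35), b(y(6, 5))) = -2926 - (-18 + (14 - (-4)*6)*((2 + 31)/(-29 - 35))) = -2926 - (-18 + (14 - 2*(-12))*(33/(-64))) = -2926 - (-18 + (14 + 24)*(33*(-1/64))) = -2926 - (-18 + 38*(-33/64)) = -2926 - (-18 - 627/32) = -2926 - 1*(-1203/32) = -2926 + 1203/32 = -92429/32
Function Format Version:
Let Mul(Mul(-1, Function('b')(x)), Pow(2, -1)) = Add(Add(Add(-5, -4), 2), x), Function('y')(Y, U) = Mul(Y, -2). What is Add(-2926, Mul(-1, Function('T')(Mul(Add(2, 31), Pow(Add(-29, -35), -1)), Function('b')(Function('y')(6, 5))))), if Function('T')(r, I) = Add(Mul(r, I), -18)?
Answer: Rational(-92429, 32) ≈ -2888.4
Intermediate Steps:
Function('y')(Y, U) = Mul(-2, Y)
Function('b')(x) = Add(14, Mul(-2, x)) (Function('b')(x) = Mul(-2, Add(Add(Add(-5, -4), 2), x)) = Mul(-2, Add(Add(-9, 2), x)) = Mul(-2, Add(-7, x)) = Add(14, Mul(-2, x)))
Function('T')(r, I) = Add(-18, Mul(I, r)) (Function('T')(r, I) = Add(Mul(I, r), -18) = Add(-18, Mul(I, r)))
Add(-2926, Mul(-1, Function('T')(Mul(Add(2, 31), Pow(Add(-29, -35), -1)), Function('b')(Function('y')(6, 5))))) = Add(-2926, Mul(-1, Add(-18, Mul(Add(14, Mul(-2, Mul(-2, 6))), Mul(Add(2, 31), Pow(Add(-29, -35), -1)))))) = Add(-2926, Mul(-1, Add(-18, Mul(Add(14, Mul(-2, -12)), Mul(33, Pow(-64, -1)))))) = Add(-2926, Mul(-1, Add(-18, Mul(Add(14, 24), Mul(33, Rational(-1, 64)))))) = Add(-2926, Mul(-1, Add(-18, Mul(38, Rational(-33, 64))))) = Add(-2926, Mul(-1, Add(-18, Rational(-627, 32)))) = Add(-2926, Mul(-1, Rational(-1203, 32))) = Add(-2926, Rational(1203, 32)) = Rational(-92429, 32)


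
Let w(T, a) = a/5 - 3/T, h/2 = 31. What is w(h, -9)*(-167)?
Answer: 95691/310 ≈ 308.68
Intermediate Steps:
h = 62 (h = 2*31 = 62)
w(T, a) = -3/T + a/5 (w(T, a) = a*(⅕) - 3/T = a/5 - 3/T = -3/T + a/5)
w(h, -9)*(-167) = (-3/62 + (⅕)*(-9))*(-167) = (-3*1/62 - 9/5)*(-167) = (-3/62 - 9/5)*(-167) = -573/310*(-167) = 95691/310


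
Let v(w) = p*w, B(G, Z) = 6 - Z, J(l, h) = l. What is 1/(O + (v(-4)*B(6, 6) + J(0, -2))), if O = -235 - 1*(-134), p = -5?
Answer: -1/101 ≈ -0.0099010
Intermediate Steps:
O = -101 (O = -235 + 134 = -101)
v(w) = -5*w
1/(O + (v(-4)*B(6, 6) + J(0, -2))) = 1/(-101 + ((-5*(-4))*(6 - 1*6) + 0)) = 1/(-101 + (20*(6 - 6) + 0)) = 1/(-101 + (20*0 + 0)) = 1/(-101 + (0 + 0)) = 1/(-101 + 0) = 1/(-101) = -1/101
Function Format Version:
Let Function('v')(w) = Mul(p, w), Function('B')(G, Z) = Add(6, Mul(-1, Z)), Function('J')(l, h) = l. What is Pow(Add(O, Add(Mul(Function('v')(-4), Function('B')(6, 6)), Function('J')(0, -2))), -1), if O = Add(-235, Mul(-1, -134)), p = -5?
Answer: Rational(-1, 101) ≈ -0.0099010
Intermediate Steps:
O = -101 (O = Add(-235, 134) = -101)
Function('v')(w) = Mul(-5, w)
Pow(Add(O, Add(Mul(Function('v')(-4), Function('B')(6, 6)), Function('J')(0, -2))), -1) = Pow(Add(-101, Add(Mul(Mul(-5, -4), Add(6, Mul(-1, 6))), 0)), -1) = Pow(Add(-101, Add(Mul(20, Add(6, -6)), 0)), -1) = Pow(Add(-101, Add(Mul(20, 0), 0)), -1) = Pow(Add(-101, Add(0, 0)), -1) = Pow(Add(-101, 0), -1) = Pow(-101, -1) = Rational(-1, 101)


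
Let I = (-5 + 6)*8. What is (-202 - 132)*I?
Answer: -2672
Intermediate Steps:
I = 8 (I = 1*8 = 8)
(-202 - 132)*I = (-202 - 132)*8 = -334*8 = -2672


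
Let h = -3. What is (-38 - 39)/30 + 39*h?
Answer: -3587/30 ≈ -119.57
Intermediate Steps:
(-38 - 39)/30 + 39*h = (-38 - 39)/30 + 39*(-3) = -77*1/30 - 117 = -77/30 - 117 = -3587/30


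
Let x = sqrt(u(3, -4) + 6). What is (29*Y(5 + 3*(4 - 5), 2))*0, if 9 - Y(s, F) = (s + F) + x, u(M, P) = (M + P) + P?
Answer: 0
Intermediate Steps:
u(M, P) = M + 2*P
x = 1 (x = sqrt((3 + 2*(-4)) + 6) = sqrt((3 - 8) + 6) = sqrt(-5 + 6) = sqrt(1) = 1)
Y(s, F) = 8 - F - s (Y(s, F) = 9 - ((s + F) + 1) = 9 - ((F + s) + 1) = 9 - (1 + F + s) = 9 + (-1 - F - s) = 8 - F - s)
(29*Y(5 + 3*(4 - 5), 2))*0 = (29*(8 - 1*2 - (5 + 3*(4 - 5))))*0 = (29*(8 - 2 - (5 + 3*(-1))))*0 = (29*(8 - 2 - (5 - 3)))*0 = (29*(8 - 2 - 1*2))*0 = (29*(8 - 2 - 2))*0 = (29*4)*0 = 116*0 = 0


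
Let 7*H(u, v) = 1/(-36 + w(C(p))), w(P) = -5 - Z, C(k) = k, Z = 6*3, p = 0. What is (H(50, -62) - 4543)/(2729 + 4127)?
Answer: -469065/707882 ≈ -0.66263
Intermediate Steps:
Z = 18
w(P) = -23 (w(P) = -5 - 1*18 = -5 - 18 = -23)
H(u, v) = -1/413 (H(u, v) = 1/(7*(-36 - 23)) = (1/7)/(-59) = (1/7)*(-1/59) = -1/413)
(H(50, -62) - 4543)/(2729 + 4127) = (-1/413 - 4543)/(2729 + 4127) = -1876260/413/6856 = -1876260/413*1/6856 = -469065/707882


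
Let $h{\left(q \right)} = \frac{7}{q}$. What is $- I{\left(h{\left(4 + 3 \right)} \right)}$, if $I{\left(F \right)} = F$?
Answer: $-1$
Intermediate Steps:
$- I{\left(h{\left(4 + 3 \right)} \right)} = - \frac{7}{4 + 3} = - \frac{7}{7} = \left(-1\right) 1 = -1$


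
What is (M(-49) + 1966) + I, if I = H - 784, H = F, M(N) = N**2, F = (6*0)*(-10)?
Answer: 3583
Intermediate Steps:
F = 0 (F = 0*(-10) = 0)
H = 0
I = -784 (I = 0 - 784 = -784)
(M(-49) + 1966) + I = ((-49)**2 + 1966) - 784 = (2401 + 1966) - 784 = 4367 - 784 = 3583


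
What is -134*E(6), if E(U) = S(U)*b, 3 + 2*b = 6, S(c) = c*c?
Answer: -7236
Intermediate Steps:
S(c) = c²
b = 3/2 (b = -3/2 + (½)*6 = -3/2 + 3 = 3/2 ≈ 1.5000)
E(U) = 3*U²/2 (E(U) = U²*(3/2) = 3*U²/2)
-134*E(6) = -201*6² = -201*36 = -134*54 = -7236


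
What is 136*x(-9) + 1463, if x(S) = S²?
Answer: 12479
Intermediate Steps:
136*x(-9) + 1463 = 136*(-9)² + 1463 = 136*81 + 1463 = 11016 + 1463 = 12479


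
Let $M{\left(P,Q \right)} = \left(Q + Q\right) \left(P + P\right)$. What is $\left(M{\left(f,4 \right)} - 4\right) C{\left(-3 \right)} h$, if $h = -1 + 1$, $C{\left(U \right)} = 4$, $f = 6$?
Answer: $0$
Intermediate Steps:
$h = 0$
$M{\left(P,Q \right)} = 4 P Q$ ($M{\left(P,Q \right)} = 2 Q 2 P = 4 P Q$)
$\left(M{\left(f,4 \right)} - 4\right) C{\left(-3 \right)} h = \left(4 \cdot 6 \cdot 4 - 4\right) 4 \cdot 0 = \left(96 - 4\right) 0 = 92 \cdot 0 = 0$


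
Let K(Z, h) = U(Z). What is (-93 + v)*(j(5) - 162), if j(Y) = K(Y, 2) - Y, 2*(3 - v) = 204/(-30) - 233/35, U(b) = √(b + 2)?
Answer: 973443/70 - 5829*√7/70 ≈ 13686.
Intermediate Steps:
U(b) = √(2 + b)
K(Z, h) = √(2 + Z)
v = 681/70 (v = 3 - (204/(-30) - 233/35)/2 = 3 - (204*(-1/30) - 233*1/35)/2 = 3 - (-34/5 - 233/35)/2 = 3 - ½*(-471/35) = 3 + 471/70 = 681/70 ≈ 9.7286)
j(Y) = √(2 + Y) - Y
(-93 + v)*(j(5) - 162) = (-93 + 681/70)*((√(2 + 5) - 1*5) - 162) = -5829*((√7 - 5) - 162)/70 = -5829*((-5 + √7) - 162)/70 = -5829*(-167 + √7)/70 = 973443/70 - 5829*√7/70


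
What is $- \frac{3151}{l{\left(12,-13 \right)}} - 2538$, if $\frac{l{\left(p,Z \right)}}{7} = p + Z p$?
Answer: $- \frac{2555153}{1008} \approx -2534.9$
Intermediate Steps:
$l{\left(p,Z \right)} = 7 p + 7 Z p$ ($l{\left(p,Z \right)} = 7 \left(p + Z p\right) = 7 p + 7 Z p$)
$- \frac{3151}{l{\left(12,-13 \right)}} - 2538 = - \frac{3151}{7 \cdot 12 \left(1 - 13\right)} - 2538 = - \frac{3151}{7 \cdot 12 \left(-12\right)} - 2538 = - \frac{3151}{-1008} - 2538 = \left(-3151\right) \left(- \frac{1}{1008}\right) - 2538 = \frac{3151}{1008} - 2538 = - \frac{2555153}{1008}$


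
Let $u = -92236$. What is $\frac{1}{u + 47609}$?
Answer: $- \frac{1}{44627} \approx -2.2408 \cdot 10^{-5}$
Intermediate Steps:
$\frac{1}{u + 47609} = \frac{1}{-92236 + 47609} = \frac{1}{-44627} = - \frac{1}{44627}$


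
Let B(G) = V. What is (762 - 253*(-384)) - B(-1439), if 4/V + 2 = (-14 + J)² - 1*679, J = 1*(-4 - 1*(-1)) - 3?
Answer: 27513838/281 ≈ 97914.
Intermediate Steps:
J = -6 (J = 1*(-4 + 1) - 3 = 1*(-3) - 3 = -3 - 3 = -6)
V = -4/281 (V = 4/(-2 + ((-14 - 6)² - 1*679)) = 4/(-2 + ((-20)² - 679)) = 4/(-2 + (400 - 679)) = 4/(-2 - 279) = 4/(-281) = 4*(-1/281) = -4/281 ≈ -0.014235)
B(G) = -4/281
(762 - 253*(-384)) - B(-1439) = (762 - 253*(-384)) - 1*(-4/281) = (762 + 97152) + 4/281 = 97914 + 4/281 = 27513838/281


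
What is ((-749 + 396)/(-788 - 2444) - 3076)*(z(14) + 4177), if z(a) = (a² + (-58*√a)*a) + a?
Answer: -43612390973/3232 + 2018079637*√14/808 ≈ -4.1487e+6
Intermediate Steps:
z(a) = a + a² - 58*a^(3/2) (z(a) = (a² - 58*a^(3/2)) + a = a + a² - 58*a^(3/2))
((-749 + 396)/(-788 - 2444) - 3076)*(z(14) + 4177) = ((-749 + 396)/(-788 - 2444) - 3076)*((14 + 14² - 812*√14) + 4177) = (-353/(-3232) - 3076)*((14 + 196 - 812*√14) + 4177) = (-353*(-1/3232) - 3076)*((14 + 196 - 812*√14) + 4177) = (353/3232 - 3076)*((210 - 812*√14) + 4177) = -9941279*(4387 - 812*√14)/3232 = -43612390973/3232 + 2018079637*√14/808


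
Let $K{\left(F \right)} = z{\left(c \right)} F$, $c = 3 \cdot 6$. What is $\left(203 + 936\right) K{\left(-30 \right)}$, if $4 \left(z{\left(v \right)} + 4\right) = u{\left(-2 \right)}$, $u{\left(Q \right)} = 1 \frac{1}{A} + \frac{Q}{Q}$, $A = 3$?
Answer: $125290$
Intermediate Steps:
$u{\left(Q \right)} = \frac{4}{3}$ ($u{\left(Q \right)} = 1 \cdot \frac{1}{3} + \frac{Q}{Q} = 1 \cdot \frac{1}{3} + 1 = \frac{1}{3} + 1 = \frac{4}{3}$)
$c = 18$
$z{\left(v \right)} = - \frac{11}{3}$ ($z{\left(v \right)} = -4 + \frac{1}{4} \cdot \frac{4}{3} = -4 + \frac{1}{3} = - \frac{11}{3}$)
$K{\left(F \right)} = - \frac{11 F}{3}$
$\left(203 + 936\right) K{\left(-30 \right)} = \left(203 + 936\right) \left(\left(- \frac{11}{3}\right) \left(-30\right)\right) = 1139 \cdot 110 = 125290$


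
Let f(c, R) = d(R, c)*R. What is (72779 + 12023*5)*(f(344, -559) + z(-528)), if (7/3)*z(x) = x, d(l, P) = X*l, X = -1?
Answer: -290898454194/7 ≈ -4.1557e+10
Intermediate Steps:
d(l, P) = -l
z(x) = 3*x/7
f(c, R) = -R**2 (f(c, R) = (-R)*R = -R**2)
(72779 + 12023*5)*(f(344, -559) + z(-528)) = (72779 + 12023*5)*(-1*(-559)**2 + (3/7)*(-528)) = (72779 + 60115)*(-1*312481 - 1584/7) = 132894*(-312481 - 1584/7) = 132894*(-2188951/7) = -290898454194/7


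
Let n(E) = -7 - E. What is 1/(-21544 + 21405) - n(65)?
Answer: 10007/139 ≈ 71.993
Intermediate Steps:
1/(-21544 + 21405) - n(65) = 1/(-21544 + 21405) - (-7 - 1*65) = 1/(-139) - (-7 - 65) = -1/139 - 1*(-72) = -1/139 + 72 = 10007/139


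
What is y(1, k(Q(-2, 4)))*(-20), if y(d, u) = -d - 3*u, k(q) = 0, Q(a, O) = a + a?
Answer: 20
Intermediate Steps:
Q(a, O) = 2*a
y(1, k(Q(-2, 4)))*(-20) = (-1*1 - 3*0)*(-20) = (-1 + 0)*(-20) = -1*(-20) = 20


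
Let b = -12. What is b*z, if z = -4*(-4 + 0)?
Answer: -192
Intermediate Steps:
z = 16 (z = -4*(-4) = 16)
b*z = -12*16 = -192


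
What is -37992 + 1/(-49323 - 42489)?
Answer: -3488121505/91812 ≈ -37992.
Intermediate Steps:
-37992 + 1/(-49323 - 42489) = -37992 + 1/(-91812) = -37992 - 1/91812 = -3488121505/91812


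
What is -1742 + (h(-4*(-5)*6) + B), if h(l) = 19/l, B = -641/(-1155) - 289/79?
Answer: -424579997/243320 ≈ -1744.9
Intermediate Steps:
B = -283156/91245 (B = -641*(-1/1155) - 289*1/79 = 641/1155 - 289/79 = -283156/91245 ≈ -3.1032)
-1742 + (h(-4*(-5)*6) + B) = -1742 + (19/((-4*(-5)*6)) - 283156/91245) = -1742 + (19/((20*6)) - 283156/91245) = -1742 + (19/120 - 283156/91245) = -1742 - 716557/243320 = -424579997/243320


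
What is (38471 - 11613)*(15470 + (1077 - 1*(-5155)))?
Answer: 582872316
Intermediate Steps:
(38471 - 11613)*(15470 + (1077 - 1*(-5155))) = 26858*(15470 + (1077 + 5155)) = 26858*(15470 + 6232) = 26858*21702 = 582872316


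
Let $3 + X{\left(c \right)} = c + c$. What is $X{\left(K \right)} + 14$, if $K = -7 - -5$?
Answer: $7$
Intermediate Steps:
$K = -2$ ($K = -7 + 5 = -2$)
$X{\left(c \right)} = -3 + 2 c$ ($X{\left(c \right)} = -3 + \left(c + c\right) = -3 + 2 c$)
$X{\left(K \right)} + 14 = \left(-3 + 2 \left(-2\right)\right) + 14 = \left(-3 - 4\right) + 14 = -7 + 14 = 7$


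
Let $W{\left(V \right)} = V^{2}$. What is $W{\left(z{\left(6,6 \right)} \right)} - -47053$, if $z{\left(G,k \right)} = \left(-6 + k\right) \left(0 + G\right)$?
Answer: $47053$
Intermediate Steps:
$z{\left(G,k \right)} = G \left(-6 + k\right)$ ($z{\left(G,k \right)} = \left(-6 + k\right) G = G \left(-6 + k\right)$)
$W{\left(z{\left(6,6 \right)} \right)} - -47053 = \left(6 \left(-6 + 6\right)\right)^{2} - -47053 = \left(6 \cdot 0\right)^{2} + 47053 = 0^{2} + 47053 = 0 + 47053 = 47053$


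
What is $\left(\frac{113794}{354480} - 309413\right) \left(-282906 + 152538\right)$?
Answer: $\frac{42556075301048}{1055} \approx 4.0338 \cdot 10^{10}$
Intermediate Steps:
$\left(\frac{113794}{354480} - 309413\right) \left(-282906 + 152538\right) = \left(113794 \cdot \frac{1}{354480} - 309413\right) \left(-130368\right) = \left(\frac{56897}{177240} - 309413\right) \left(-130368\right) = \left(- \frac{54840303223}{177240}\right) \left(-130368\right) = \frac{42556075301048}{1055}$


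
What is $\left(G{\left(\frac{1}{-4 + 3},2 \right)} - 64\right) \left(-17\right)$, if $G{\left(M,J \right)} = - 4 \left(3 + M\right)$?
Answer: $1224$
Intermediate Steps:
$G{\left(M,J \right)} = -12 - 4 M$
$\left(G{\left(\frac{1}{-4 + 3},2 \right)} - 64\right) \left(-17\right) = \left(\left(-12 - \frac{4}{-4 + 3}\right) - 64\right) \left(-17\right) = \left(\left(-12 - \frac{4}{-1}\right) - 64\right) \left(-17\right) = \left(\left(-12 - -4\right) - 64\right) \left(-17\right) = \left(\left(-12 + 4\right) - 64\right) \left(-17\right) = \left(-8 - 64\right) \left(-17\right) = \left(-72\right) \left(-17\right) = 1224$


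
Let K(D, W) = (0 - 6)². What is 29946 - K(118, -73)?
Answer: 29910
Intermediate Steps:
K(D, W) = 36 (K(D, W) = (-6)² = 36)
29946 - K(118, -73) = 29946 - 1*36 = 29946 - 36 = 29910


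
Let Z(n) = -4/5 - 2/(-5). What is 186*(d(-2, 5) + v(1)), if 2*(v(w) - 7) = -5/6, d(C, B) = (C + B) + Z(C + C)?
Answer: 17081/10 ≈ 1708.1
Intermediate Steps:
Z(n) = -2/5 (Z(n) = -4*1/5 - 2*(-1/5) = -4/5 + 2/5 = -2/5)
d(C, B) = -2/5 + B + C (d(C, B) = (C + B) - 2/5 = (B + C) - 2/5 = -2/5 + B + C)
v(w) = 79/12 (v(w) = 7 + (-5/6)/2 = 7 + (-5*1/6)/2 = 7 + (1/2)*(-5/6) = 7 - 5/12 = 79/12)
186*(d(-2, 5) + v(1)) = 186*((-2/5 + 5 - 2) + 79/12) = 186*(13/5 + 79/12) = 186*(551/60) = 17081/10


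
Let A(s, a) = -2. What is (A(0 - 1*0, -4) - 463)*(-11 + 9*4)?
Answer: -11625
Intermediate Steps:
(A(0 - 1*0, -4) - 463)*(-11 + 9*4) = (-2 - 463)*(-11 + 9*4) = -465*(-11 + 36) = -465*25 = -11625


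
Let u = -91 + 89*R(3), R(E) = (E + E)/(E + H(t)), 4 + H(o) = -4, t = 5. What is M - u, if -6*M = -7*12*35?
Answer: 3439/5 ≈ 687.80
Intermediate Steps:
H(o) = -8 (H(o) = -4 - 4 = -8)
R(E) = 2*E/(-8 + E) (R(E) = (E + E)/(E - 8) = (2*E)/(-8 + E) = 2*E/(-8 + E))
u = -989/5 (u = -91 + 89*(2*3/(-8 + 3)) = -91 + 89*(2*3/(-5)) = -91 + 89*(2*3*(-1/5)) = -91 + 89*(-6/5) = -91 - 534/5 = -989/5 ≈ -197.80)
M = 490 (M = -(-7*12)*35/6 = -(-14)*35 = -1/6*(-2940) = 490)
M - u = 490 - 1*(-989/5) = 490 + 989/5 = 3439/5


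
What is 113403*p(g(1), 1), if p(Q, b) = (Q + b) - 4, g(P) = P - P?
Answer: -340209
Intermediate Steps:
g(P) = 0
p(Q, b) = -4 + Q + b
113403*p(g(1), 1) = 113403*(-4 + 0 + 1) = 113403*(-3) = -340209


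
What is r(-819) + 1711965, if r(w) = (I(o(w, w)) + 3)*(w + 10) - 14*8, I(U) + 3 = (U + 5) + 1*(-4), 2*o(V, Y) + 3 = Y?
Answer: 2043543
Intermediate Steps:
o(V, Y) = -3/2 + Y/2
I(U) = -2 + U (I(U) = -3 + ((U + 5) + 1*(-4)) = -3 + ((5 + U) - 4) = -3 + (1 + U) = -2 + U)
r(w) = -112 + (10 + w)*(-½ + w/2) (r(w) = ((-2 + (-3/2 + w/2)) + 3)*(w + 10) - 14*8 = ((-7/2 + w/2) + 3)*(10 + w) - 112 = (-½ + w/2)*(10 + w) - 112 = (10 + w)*(-½ + w/2) - 112 = -112 + (10 + w)*(-½ + w/2))
r(-819) + 1711965 = (-117 + (½)*(-819)² + (9/2)*(-819)) + 1711965 = (-117 + (½)*670761 - 7371/2) + 1711965 = (-117 + 670761/2 - 7371/2) + 1711965 = 331578 + 1711965 = 2043543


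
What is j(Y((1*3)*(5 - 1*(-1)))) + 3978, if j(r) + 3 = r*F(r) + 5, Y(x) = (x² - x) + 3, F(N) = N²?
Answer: 29507609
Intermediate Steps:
Y(x) = 3 + x² - x
j(r) = 2 + r³ (j(r) = -3 + (r*r² + 5) = -3 + (r³ + 5) = -3 + (5 + r³) = 2 + r³)
j(Y((1*3)*(5 - 1*(-1)))) + 3978 = (2 + (3 + ((1*3)*(5 - 1*(-1)))² - 1*3*(5 - 1*(-1)))³) + 3978 = (2 + (3 + (3*(5 + 1))² - 3*(5 + 1))³) + 3978 = (2 + (3 + (3*6)² - 3*6)³) + 3978 = (2 + (3 + 18² - 1*18)³) + 3978 = (2 + (3 + 324 - 18)³) + 3978 = (2 + 309³) + 3978 = (2 + 29503629) + 3978 = 29503631 + 3978 = 29507609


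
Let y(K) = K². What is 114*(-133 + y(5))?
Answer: -12312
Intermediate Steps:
114*(-133 + y(5)) = 114*(-133 + 5²) = 114*(-133 + 25) = 114*(-108) = -12312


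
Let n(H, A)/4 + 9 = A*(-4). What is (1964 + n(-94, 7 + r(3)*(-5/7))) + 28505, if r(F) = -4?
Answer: 211927/7 ≈ 30275.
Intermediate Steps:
n(H, A) = -36 - 16*A (n(H, A) = -36 + 4*(A*(-4)) = -36 + 4*(-4*A) = -36 - 16*A)
(1964 + n(-94, 7 + r(3)*(-5/7))) + 28505 = (1964 + (-36 - 16*(7 - (-20)/7))) + 28505 = (1964 + (-36 - 16*(7 - 4*(-5/7)))) + 28505 = (1964 + (-36 - 16*(7 + 20/7))) + 28505 = (1964 + (-36 - 16*69/7)) + 28505 = (1964 + (-36 - 1104/7)) + 28505 = (1964 - 1356/7) + 28505 = 12392/7 + 28505 = 211927/7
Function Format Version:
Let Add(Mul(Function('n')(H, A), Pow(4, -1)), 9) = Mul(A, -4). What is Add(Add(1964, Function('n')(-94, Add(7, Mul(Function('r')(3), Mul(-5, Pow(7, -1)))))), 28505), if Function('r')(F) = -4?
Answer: Rational(211927, 7) ≈ 30275.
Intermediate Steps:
Function('n')(H, A) = Add(-36, Mul(-16, A)) (Function('n')(H, A) = Add(-36, Mul(4, Mul(A, -4))) = Add(-36, Mul(4, Mul(-4, A))) = Add(-36, Mul(-16, A)))
Add(Add(1964, Function('n')(-94, Add(7, Mul(Function('r')(3), Mul(-5, Pow(7, -1)))))), 28505) = Add(Add(1964, Add(-36, Mul(-16, Add(7, Mul(-4, Mul(-5, Pow(7, -1))))))), 28505) = Add(Add(1964, Add(-36, Mul(-16, Add(7, Mul(-4, Mul(-5, Rational(1, 7))))))), 28505) = Add(Add(1964, Add(-36, Mul(-16, Add(7, Mul(-4, Rational(-5, 7)))))), 28505) = Add(Add(1964, Add(-36, Mul(-16, Add(7, Rational(20, 7))))), 28505) = Add(Add(1964, Add(-36, Mul(-16, Rational(69, 7)))), 28505) = Add(Add(1964, Add(-36, Rational(-1104, 7))), 28505) = Add(Add(1964, Rational(-1356, 7)), 28505) = Add(Rational(12392, 7), 28505) = Rational(211927, 7)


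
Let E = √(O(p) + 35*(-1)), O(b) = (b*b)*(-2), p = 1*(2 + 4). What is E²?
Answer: -107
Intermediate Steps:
p = 6 (p = 1*6 = 6)
O(b) = -2*b² (O(b) = b²*(-2) = -2*b²)
E = I*√107 (E = √(-2*6² + 35*(-1)) = √(-2*36 - 35) = √(-72 - 35) = √(-107) = I*√107 ≈ 10.344*I)
E² = (I*√107)² = -107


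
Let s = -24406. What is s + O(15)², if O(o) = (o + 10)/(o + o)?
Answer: -878591/36 ≈ -24405.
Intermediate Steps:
O(o) = (10 + o)/(2*o) (O(o) = (10 + o)/((2*o)) = (10 + o)*(1/(2*o)) = (10 + o)/(2*o))
s + O(15)² = -24406 + ((½)*(10 + 15)/15)² = -24406 + ((½)*(1/15)*25)² = -24406 + (⅚)² = -24406 + 25/36 = -878591/36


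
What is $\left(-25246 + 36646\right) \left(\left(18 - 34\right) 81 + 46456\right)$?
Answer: $514824000$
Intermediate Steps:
$\left(-25246 + 36646\right) \left(\left(18 - 34\right) 81 + 46456\right) = 11400 \left(\left(-16\right) 81 + 46456\right) = 11400 \left(-1296 + 46456\right) = 11400 \cdot 45160 = 514824000$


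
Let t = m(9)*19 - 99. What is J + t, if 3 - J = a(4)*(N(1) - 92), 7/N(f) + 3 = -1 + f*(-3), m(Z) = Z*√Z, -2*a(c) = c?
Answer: 231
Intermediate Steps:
a(c) = -c/2
m(Z) = Z^(3/2)
N(f) = 7/(-4 - 3*f) (N(f) = 7/(-3 + (-1 + f*(-3))) = 7/(-3 + (-1 - 3*f)) = 7/(-4 - 3*f))
J = -183 (J = 3 - (-½*4)*(-7/(4 + 3*1) - 92) = 3 - (-2)*(-7/(4 + 3) - 92) = 3 - (-2)*(-7/7 - 92) = 3 - (-2)*(-7*⅐ - 92) = 3 - (-2)*(-1 - 92) = 3 - (-2)*(-93) = 3 - 1*186 = 3 - 186 = -183)
t = 414 (t = 9^(3/2)*19 - 99 = 27*19 - 99 = 513 - 99 = 414)
J + t = -183 + 414 = 231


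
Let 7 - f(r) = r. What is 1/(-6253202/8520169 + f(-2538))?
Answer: 8520169/21677576903 ≈ 0.00039304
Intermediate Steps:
f(r) = 7 - r
1/(-6253202/8520169 + f(-2538)) = 1/(-6253202/8520169 + (7 - 1*(-2538))) = 1/(-6253202*1/8520169 + (7 + 2538)) = 1/(-6253202/8520169 + 2545) = 1/(21677576903/8520169) = 8520169/21677576903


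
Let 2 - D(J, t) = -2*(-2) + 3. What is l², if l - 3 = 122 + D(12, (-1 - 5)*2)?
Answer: 14400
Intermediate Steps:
D(J, t) = -5 (D(J, t) = 2 - (-2*(-2) + 3) = 2 - (4 + 3) = 2 - 1*7 = 2 - 7 = -5)
l = 120 (l = 3 + (122 - 5) = 3 + 117 = 120)
l² = 120² = 14400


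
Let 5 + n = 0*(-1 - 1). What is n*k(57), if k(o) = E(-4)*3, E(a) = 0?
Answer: 0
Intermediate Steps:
n = -5 (n = -5 + 0*(-1 - 1) = -5 + 0*(-2) = -5 + 0 = -5)
k(o) = 0 (k(o) = 0*3 = 0)
n*k(57) = -5*0 = 0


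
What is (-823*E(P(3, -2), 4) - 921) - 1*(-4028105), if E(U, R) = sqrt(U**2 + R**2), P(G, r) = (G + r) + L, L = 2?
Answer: 4023069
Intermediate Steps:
P(G, r) = 2 + G + r (P(G, r) = (G + r) + 2 = 2 + G + r)
E(U, R) = sqrt(R**2 + U**2)
(-823*E(P(3, -2), 4) - 921) - 1*(-4028105) = (-823*sqrt(4**2 + (2 + 3 - 2)**2) - 921) - 1*(-4028105) = (-823*sqrt(16 + 3**2) - 921) + 4028105 = (-823*sqrt(16 + 9) - 921) + 4028105 = (-823*sqrt(25) - 921) + 4028105 = (-823*5 - 921) + 4028105 = (-4115 - 921) + 4028105 = -5036 + 4028105 = 4023069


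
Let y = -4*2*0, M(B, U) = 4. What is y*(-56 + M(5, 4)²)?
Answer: 0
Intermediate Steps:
y = 0 (y = -8*0 = 0)
y*(-56 + M(5, 4)²) = 0*(-56 + 4²) = 0*(-56 + 16) = 0*(-40) = 0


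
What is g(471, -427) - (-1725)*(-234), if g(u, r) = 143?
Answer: -403507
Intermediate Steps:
g(471, -427) - (-1725)*(-234) = 143 - (-1725)*(-234) = 143 - 1*403650 = 143 - 403650 = -403507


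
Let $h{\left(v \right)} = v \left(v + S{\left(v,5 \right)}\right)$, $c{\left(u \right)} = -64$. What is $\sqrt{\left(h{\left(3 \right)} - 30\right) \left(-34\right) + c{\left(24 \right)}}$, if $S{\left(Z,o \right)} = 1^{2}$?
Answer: $2 \sqrt{137} \approx 23.409$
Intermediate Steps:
$S{\left(Z,o \right)} = 1$
$h{\left(v \right)} = v \left(1 + v\right)$ ($h{\left(v \right)} = v \left(v + 1\right) = v \left(1 + v\right)$)
$\sqrt{\left(h{\left(3 \right)} - 30\right) \left(-34\right) + c{\left(24 \right)}} = \sqrt{\left(3 \left(1 + 3\right) - 30\right) \left(-34\right) - 64} = \sqrt{\left(3 \cdot 4 - 30\right) \left(-34\right) - 64} = \sqrt{\left(12 - 30\right) \left(-34\right) - 64} = \sqrt{\left(-18\right) \left(-34\right) - 64} = \sqrt{612 - 64} = \sqrt{548} = 2 \sqrt{137}$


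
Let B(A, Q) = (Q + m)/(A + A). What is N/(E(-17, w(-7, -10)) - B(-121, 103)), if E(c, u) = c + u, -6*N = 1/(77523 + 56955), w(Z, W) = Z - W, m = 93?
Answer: 121/1287761328 ≈ 9.3961e-8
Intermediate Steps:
N = -1/806868 (N = -1/(6*(77523 + 56955)) = -⅙/134478 = -⅙*1/134478 = -1/806868 ≈ -1.2394e-6)
B(A, Q) = (93 + Q)/(2*A) (B(A, Q) = (Q + 93)/(A + A) = (93 + Q)/((2*A)) = (93 + Q)*(1/(2*A)) = (93 + Q)/(2*A))
N/(E(-17, w(-7, -10)) - B(-121, 103)) = -1/(806868*((-17 + (-7 - 1*(-10))) - (93 + 103)/(2*(-121)))) = -1/(806868*((-17 + (-7 + 10)) - (-1)*196/(2*121))) = -1/(806868*((-17 + 3) - 1*(-98/121))) = -1/(806868*(-14 + 98/121)) = -1/(806868*(-1596/121)) = -1/806868*(-121/1596) = 121/1287761328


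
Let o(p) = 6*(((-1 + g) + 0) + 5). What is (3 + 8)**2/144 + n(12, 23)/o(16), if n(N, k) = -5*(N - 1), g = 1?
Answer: -143/144 ≈ -0.99306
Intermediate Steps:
n(N, k) = 5 - 5*N (n(N, k) = -5*(-1 + N) = 5 - 5*N)
o(p) = 30 (o(p) = 6*(((-1 + 1) + 0) + 5) = 6*((0 + 0) + 5) = 6*(0 + 5) = 6*5 = 30)
(3 + 8)**2/144 + n(12, 23)/o(16) = (3 + 8)**2/144 + (5 - 5*12)/30 = 11**2*(1/144) + (5 - 60)*(1/30) = 121*(1/144) - 55*1/30 = 121/144 - 11/6 = -143/144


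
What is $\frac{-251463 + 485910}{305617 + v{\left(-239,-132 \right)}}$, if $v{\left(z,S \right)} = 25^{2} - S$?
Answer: $\frac{13791}{18022} \approx 0.76523$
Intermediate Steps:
$v{\left(z,S \right)} = 625 - S$
$\frac{-251463 + 485910}{305617 + v{\left(-239,-132 \right)}} = \frac{-251463 + 485910}{305617 + \left(625 - -132\right)} = \frac{234447}{305617 + \left(625 + 132\right)} = \frac{234447}{305617 + 757} = \frac{234447}{306374} = 234447 \cdot \frac{1}{306374} = \frac{13791}{18022}$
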